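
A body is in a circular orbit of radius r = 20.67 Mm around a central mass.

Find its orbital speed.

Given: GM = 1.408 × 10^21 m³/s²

Convert to SI: r = 20.67 Mm = 2.067e+07 m.
For a circular orbit, gravity supplies the centripetal force, so v = √(GM / r).
v = √(1.408e+21 / 2.067e+07) m/s ≈ 8.253e+06 m/s = 8253 km/s.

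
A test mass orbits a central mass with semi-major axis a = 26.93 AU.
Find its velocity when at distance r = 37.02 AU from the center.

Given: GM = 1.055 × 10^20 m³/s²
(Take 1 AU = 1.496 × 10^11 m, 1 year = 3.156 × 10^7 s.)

Convert to SI: a = 26.93 AU = 4.02873e+12 m; r = 37.02 AU = 5.53819e+12 m.
Vis-viva: v = √(GM · (2/r − 1/a)).
2/r − 1/a = 2/5.53819e+12 − 1/4.02873e+12 = 1.12911e-13 m⁻¹.
v = √(1.055e+20 · 1.12911e-13) m/s ≈ 3451 m/s = 0.7281 AU/year.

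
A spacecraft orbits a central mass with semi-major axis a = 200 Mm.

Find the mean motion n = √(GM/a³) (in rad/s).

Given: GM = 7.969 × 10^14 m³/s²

Convert to SI: a = 200 Mm = 2e+08 m.
n = √(GM / a³).
n = √(7.969e+14 / (2e+08)³) rad/s ≈ 9.981e-06 rad/s.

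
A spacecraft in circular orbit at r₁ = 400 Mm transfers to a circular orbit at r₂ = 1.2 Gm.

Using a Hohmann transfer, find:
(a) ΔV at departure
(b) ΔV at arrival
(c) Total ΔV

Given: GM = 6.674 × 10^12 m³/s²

Convert to SI: r₁ = 400 Mm = 4e+08 m; r₂ = 1.2 Gm = 1.2e+09 m.
Transfer semi-major axis: a_t = (r₁ + r₂)/2 = (4e+08 + 1.2e+09)/2 = 8e+08 m.
Circular speeds: v₁ = √(GM/r₁) = 129.17 m/s, v₂ = √(GM/r₂) = 74.5766 m/s.
Transfer speeds (vis-viva v² = GM(2/r − 1/a_t)): v₁ᵗ = 158.201 m/s, v₂ᵗ = 52.7336 m/s.
(a) ΔV₁ = |v₁ᵗ − v₁| ≈ 29.03 m/s = 29.03 m/s.
(b) ΔV₂ = |v₂ − v₂ᵗ| ≈ 21.84 m/s = 21.84 m/s.
(c) ΔV_total = ΔV₁ + ΔV₂ ≈ 50.87 m/s = 50.87 m/s.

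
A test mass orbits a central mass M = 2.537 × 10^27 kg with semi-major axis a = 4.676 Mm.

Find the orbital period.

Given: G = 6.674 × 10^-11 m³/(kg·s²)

Convert to SI: a = 4.676 Mm = 4.676e+06 m.
GM = G · M = 6.674e-11 · 2.537e+27 = 1.69319e+17 m³/s².
Kepler's third law: T = 2π √(a³ / GM).
Substituting a = 4.676e+06 m and GM = 1.69319e+17 m³/s²:
T = 2π √((4.676e+06)³ / 1.69319e+17) s
T ≈ 154.4 s = 2.573 minutes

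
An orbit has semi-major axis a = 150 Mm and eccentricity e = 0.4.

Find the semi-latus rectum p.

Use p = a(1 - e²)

Convert to SI: a = 150 Mm = 1.5e+08 m.
p = a (1 − e²).
p = 1.5e+08 · (1 − (0.4)²) = 1.5e+08 · 0.84 ≈ 1.26e+08 m = 126 Mm.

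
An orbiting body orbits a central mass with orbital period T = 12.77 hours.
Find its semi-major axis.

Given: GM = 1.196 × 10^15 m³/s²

Convert to SI: T = 12.77 hours = 45972 s.
Invert Kepler's third law: a = (GM · T² / (4π²))^(1/3).
Substituting T = 45972 s and GM = 1.196e+15 m³/s²:
a = (1.196e+15 · (45972)² / (4π²))^(1/3) m
a ≈ 4.001e+07 m = 40.01 Mm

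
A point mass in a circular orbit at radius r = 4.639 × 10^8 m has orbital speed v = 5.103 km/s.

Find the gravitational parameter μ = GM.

Convert to SI: v = 5.103 km/s = 5103 m/s.
For a circular orbit v² = GM/r, so GM = v² · r.
GM = (5103)² · 4.639e+08 m³/s² ≈ 1.208e+16 m³/s² = 1.208 × 10^16 m³/s².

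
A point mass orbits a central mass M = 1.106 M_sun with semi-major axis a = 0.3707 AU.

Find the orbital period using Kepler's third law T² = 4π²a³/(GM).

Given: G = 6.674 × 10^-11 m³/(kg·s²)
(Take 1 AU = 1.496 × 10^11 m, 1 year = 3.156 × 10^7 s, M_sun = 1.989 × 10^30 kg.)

Convert to SI: a = 0.3707 AU = 5.54567e+10 m; M = 1.106 M_sun = 2.19983e+30 kg.
GM = G · M = 6.674e-11 · 2.19983e+30 = 1.46817e+20 m³/s².
Kepler's third law: T = 2π √(a³ / GM).
Substituting a = 5.54567e+10 m and GM = 1.46817e+20 m³/s²:
T = 2π √((5.54567e+10)³ / 1.46817e+20) s
T ≈ 6.772e+06 s = 0.2146 years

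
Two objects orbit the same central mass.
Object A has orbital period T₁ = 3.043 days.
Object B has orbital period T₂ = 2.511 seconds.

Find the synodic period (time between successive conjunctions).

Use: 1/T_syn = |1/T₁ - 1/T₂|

Convert to SI: T₁ = 3.043 days = 262915 s.
T_syn = |T₁ · T₂ / (T₁ − T₂)|.
T_syn = |262915 · 2.511 / (262915 − 2.511)| s ≈ 2.511 s = 2.511 seconds.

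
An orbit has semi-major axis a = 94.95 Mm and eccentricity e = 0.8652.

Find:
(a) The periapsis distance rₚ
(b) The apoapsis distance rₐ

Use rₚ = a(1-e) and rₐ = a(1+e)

Convert to SI: a = 94.95 Mm = 9.495e+07 m.
(a) rₚ = a(1 − e) = 9.495e+07 · (1 − 0.8652) = 9.495e+07 · 0.1348 ≈ 1.28e+07 m = 12.8 Mm.
(b) rₐ = a(1 + e) = 9.495e+07 · (1 + 0.8652) = 9.495e+07 · 1.8652 ≈ 1.771e+08 m = 177.1 Mm.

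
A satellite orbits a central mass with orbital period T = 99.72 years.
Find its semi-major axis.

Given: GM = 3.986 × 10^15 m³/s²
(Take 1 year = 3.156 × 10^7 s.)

Convert to SI: T = 99.72 years = 3.14716e+09 s.
Invert Kepler's third law: a = (GM · T² / (4π²))^(1/3).
Substituting T = 3.14716e+09 s and GM = 3.986e+15 m³/s²:
a = (3.986e+15 · (3.14716e+09)² / (4π²))^(1/3) m
a ≈ 1e+11 m = 100 Gm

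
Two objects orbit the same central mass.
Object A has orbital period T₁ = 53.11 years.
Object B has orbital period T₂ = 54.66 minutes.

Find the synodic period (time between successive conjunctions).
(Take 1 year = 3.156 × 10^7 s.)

Convert to SI: T₁ = 53.11 years = 1.67615e+09 s; T₂ = 54.66 minutes = 3279.6 s.
T_syn = |T₁ · T₂ / (T₁ − T₂)|.
T_syn = |1.67615e+09 · 3279.6 / (1.67615e+09 − 3279.6)| s ≈ 3280 s = 54.66 minutes.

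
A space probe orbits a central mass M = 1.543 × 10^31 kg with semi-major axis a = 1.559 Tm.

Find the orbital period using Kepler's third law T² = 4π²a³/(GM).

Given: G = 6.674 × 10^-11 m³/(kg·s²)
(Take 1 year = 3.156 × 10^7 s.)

Convert to SI: a = 1.559 Tm = 1.559e+12 m.
GM = G · M = 6.674e-11 · 1.543e+31 = 1.0298e+21 m³/s².
Kepler's third law: T = 2π √(a³ / GM).
Substituting a = 1.559e+12 m and GM = 1.0298e+21 m³/s²:
T = 2π √((1.559e+12)³ / 1.0298e+21) s
T ≈ 3.811e+08 s = 12.08 years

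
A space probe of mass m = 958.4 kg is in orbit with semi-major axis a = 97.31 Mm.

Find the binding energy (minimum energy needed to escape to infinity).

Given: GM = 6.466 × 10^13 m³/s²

Convert to SI: a = 97.31 Mm = 9.731e+07 m.
Total orbital energy is E = −GMm/(2a); binding energy is E_bind = −E = GMm/(2a).
E_bind = 6.466e+13 · 958.4 / (2 · 9.731e+07) J ≈ 3.184e+08 J = 318.4 MJ.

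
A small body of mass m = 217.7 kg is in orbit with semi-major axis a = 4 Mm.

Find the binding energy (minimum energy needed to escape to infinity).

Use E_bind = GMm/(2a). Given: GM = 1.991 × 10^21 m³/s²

Convert to SI: a = 4 Mm = 4e+06 m.
Total orbital energy is E = −GMm/(2a); binding energy is E_bind = −E = GMm/(2a).
E_bind = 1.991e+21 · 217.7 / (2 · 4e+06) J ≈ 5.418e+16 J = 54.18 PJ.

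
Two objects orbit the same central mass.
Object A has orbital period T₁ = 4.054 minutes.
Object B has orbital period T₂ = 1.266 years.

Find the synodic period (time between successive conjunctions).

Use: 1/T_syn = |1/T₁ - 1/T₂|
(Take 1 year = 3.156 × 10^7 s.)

Convert to SI: T₁ = 4.054 minutes = 243.24 s; T₂ = 1.266 years = 3.9955e+07 s.
T_syn = |T₁ · T₂ / (T₁ − T₂)|.
T_syn = |243.24 · 3.9955e+07 / (243.24 − 3.9955e+07)| s ≈ 243.2 s = 4.054 minutes.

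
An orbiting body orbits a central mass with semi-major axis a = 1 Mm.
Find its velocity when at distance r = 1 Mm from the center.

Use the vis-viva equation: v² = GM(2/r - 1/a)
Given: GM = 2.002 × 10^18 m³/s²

Convert to SI: a = 1 Mm = 1e+06 m; r = 1 Mm = 1e+06 m.
Vis-viva: v = √(GM · (2/r − 1/a)).
2/r − 1/a = 2/1e+06 − 1/1e+06 = 1e-06 m⁻¹.
v = √(2.002e+18 · 1e-06) m/s ≈ 1.415e+06 m/s = 1415 km/s.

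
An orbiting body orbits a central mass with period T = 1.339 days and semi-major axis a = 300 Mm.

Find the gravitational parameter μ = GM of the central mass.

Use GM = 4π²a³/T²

Convert to SI: T = 1.339 days = 115690 s; a = 300 Mm = 3e+08 m.
GM = 4π² · a³ / T².
GM = 4π² · (3e+08)³ / (115690)² m³/s² ≈ 7.964e+16 m³/s² = 7.964 × 10^16 m³/s².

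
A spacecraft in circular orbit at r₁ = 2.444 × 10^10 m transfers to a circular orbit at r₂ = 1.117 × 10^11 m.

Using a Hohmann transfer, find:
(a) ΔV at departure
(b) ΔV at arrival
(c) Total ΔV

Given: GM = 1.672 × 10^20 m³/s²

Transfer semi-major axis: a_t = (r₁ + r₂)/2 = (2.444e+10 + 1.117e+11)/2 = 6.807e+10 m.
Circular speeds: v₁ = √(GM/r₁) = 82711.8 m/s, v₂ = √(GM/r₂) = 38689.4 m/s.
Transfer speeds (vis-viva v² = GM(2/r − 1/a_t)): v₁ᵗ = 105954 m/s, v₂ᵗ = 23182.7 m/s.
(a) ΔV₁ = |v₁ᵗ − v₁| ≈ 2.324e+04 m/s = 23.24 km/s.
(b) ΔV₂ = |v₂ − v₂ᵗ| ≈ 1.551e+04 m/s = 15.51 km/s.
(c) ΔV_total = ΔV₁ + ΔV₂ ≈ 3.875e+04 m/s = 38.75 km/s.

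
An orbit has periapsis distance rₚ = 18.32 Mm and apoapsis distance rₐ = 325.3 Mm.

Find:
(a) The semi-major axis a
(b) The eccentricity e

Convert to SI: rₚ = 18.32 Mm = 1.832e+07 m; rₐ = 325.3 Mm = 3.253e+08 m.
(a) a = (rₚ + rₐ) / 2 = (1.832e+07 + 3.253e+08) / 2 ≈ 1.718e+08 m = 171.8 Mm.
(b) e = (rₐ − rₚ) / (rₐ + rₚ) = (3.253e+08 − 1.832e+07) / (3.253e+08 + 1.832e+07) ≈ 0.8934.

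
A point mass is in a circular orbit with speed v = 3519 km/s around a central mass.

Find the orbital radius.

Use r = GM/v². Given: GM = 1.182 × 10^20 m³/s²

Convert to SI: v = 3519 km/s = 3.519e+06 m/s.
For a circular orbit, v² = GM / r, so r = GM / v².
r = 1.182e+20 / (3.519e+06)² m ≈ 9.545e+06 m = 9.545 Mm.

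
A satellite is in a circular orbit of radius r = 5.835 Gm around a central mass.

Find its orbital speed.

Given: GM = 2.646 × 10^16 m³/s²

Convert to SI: r = 5.835 Gm = 5.835e+09 m.
For a circular orbit, gravity supplies the centripetal force, so v = √(GM / r).
v = √(2.646e+16 / 5.835e+09) m/s ≈ 2129 m/s = 2.129 km/s.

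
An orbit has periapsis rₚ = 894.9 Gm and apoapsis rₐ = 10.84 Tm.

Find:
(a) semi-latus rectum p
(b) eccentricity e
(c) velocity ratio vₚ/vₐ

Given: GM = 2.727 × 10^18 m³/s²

Convert to SI: rₚ = 894.9 Gm = 8.949e+11 m; rₐ = 10.84 Tm = 1.084e+13 m.
(a) From a = (rₚ + rₐ)/2 = 5.86745e+12 m and e = (rₐ − rₚ)/(rₐ + rₚ) = 0.847481, p = a(1 − e²) = 5.86745e+12 · (1 − (0.847481)²) ≈ 1.653e+12 m
(b) e = (rₐ − rₚ)/(rₐ + rₚ) = (1.084e+13 − 8.949e+11)/(1.084e+13 + 8.949e+11) ≈ 0.8475
(c) Conservation of angular momentum (rₚvₚ = rₐvₐ) gives vₚ/vₐ = rₐ/rₚ = 1.084e+13/8.949e+11 ≈ 12.11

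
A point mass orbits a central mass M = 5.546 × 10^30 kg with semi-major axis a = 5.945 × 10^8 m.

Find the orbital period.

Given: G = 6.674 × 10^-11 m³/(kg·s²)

GM = G · M = 6.674e-11 · 5.546e+30 = 3.7014e+20 m³/s².
Kepler's third law: T = 2π √(a³ / GM).
Substituting a = 5.945e+08 m and GM = 3.7014e+20 m³/s²:
T = 2π √((5.945e+08)³ / 3.7014e+20) s
T ≈ 4734 s = 1.315 hours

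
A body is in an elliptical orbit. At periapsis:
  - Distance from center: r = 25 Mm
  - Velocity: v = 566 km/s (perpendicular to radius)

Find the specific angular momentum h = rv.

Convert to SI: r = 25 Mm = 2.5e+07 m; v = 566 km/s = 566000 m/s.
With v perpendicular to r, h = r · v.
h = 2.5e+07 · 566000 m²/s ≈ 1.415e+13 m²/s.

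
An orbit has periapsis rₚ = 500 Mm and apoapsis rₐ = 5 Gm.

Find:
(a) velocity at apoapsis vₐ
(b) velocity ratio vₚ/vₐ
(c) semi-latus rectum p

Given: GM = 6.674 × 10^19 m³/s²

Convert to SI: rₚ = 500 Mm = 5e+08 m; rₐ = 5 Gm = 5e+09 m.
(a) With a = (rₚ + rₐ)/2 = 2.75e+09 m, vₐ = √(GM (2/rₐ − 1/a)) = √(6.674e+19 · (2/5e+09 − 1/2.75e+09)) m/s ≈ 4.926e+04 m/s
(b) Conservation of angular momentum (rₚvₚ = rₐvₐ) gives vₚ/vₐ = rₐ/rₚ = 5e+09/5e+08 ≈ 10
(c) From a = (rₚ + rₐ)/2 = 2.75e+09 m and e = (rₐ − rₚ)/(rₐ + rₚ) = 0.818182, p = a(1 − e²) = 2.75e+09 · (1 − (0.818182)²) ≈ 9.091e+08 m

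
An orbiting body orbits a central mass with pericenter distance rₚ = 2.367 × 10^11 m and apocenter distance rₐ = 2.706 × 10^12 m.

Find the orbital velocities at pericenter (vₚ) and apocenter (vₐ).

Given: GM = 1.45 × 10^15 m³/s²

Use the vis-viva equation v² = GM(2/r − 1/a) with a = (rₚ + rₐ)/2 = (2.367e+11 + 2.706e+12)/2 = 1.47135e+12 m.
vₚ = √(GM · (2/rₚ − 1/a)) = √(1.45e+15 · (2/2.367e+11 − 1/1.47135e+12)) m/s ≈ 106.1 m/s = 106.1 m/s.
vₐ = √(GM · (2/rₐ − 1/a)) = √(1.45e+15 · (2/2.706e+12 − 1/1.47135e+12)) m/s ≈ 9.285 m/s = 9.285 m/s.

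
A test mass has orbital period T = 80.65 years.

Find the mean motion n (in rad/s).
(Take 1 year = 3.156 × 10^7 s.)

Convert to SI: T = 80.65 years = 2.54531e+09 s.
n = 2π / T.
n = 2π / 2.54531e+09 s ≈ 2.469e-09 rad/s.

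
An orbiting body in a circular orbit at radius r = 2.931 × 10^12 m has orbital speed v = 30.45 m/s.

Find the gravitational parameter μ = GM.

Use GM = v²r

For a circular orbit v² = GM/r, so GM = v² · r.
GM = (30.45)² · 2.931e+12 m³/s² ≈ 2.718e+15 m³/s² = 2.718 × 10^15 m³/s².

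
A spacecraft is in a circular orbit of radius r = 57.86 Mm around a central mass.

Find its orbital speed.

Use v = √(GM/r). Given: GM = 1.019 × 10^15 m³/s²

Convert to SI: r = 57.86 Mm = 5.786e+07 m.
For a circular orbit, gravity supplies the centripetal force, so v = √(GM / r).
v = √(1.019e+15 / 5.786e+07) m/s ≈ 4197 m/s = 4.197 km/s.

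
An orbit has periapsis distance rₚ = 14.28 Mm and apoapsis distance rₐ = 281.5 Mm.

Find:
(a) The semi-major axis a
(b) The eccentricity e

Convert to SI: rₚ = 14.28 Mm = 1.428e+07 m; rₐ = 281.5 Mm = 2.815e+08 m.
(a) a = (rₚ + rₐ) / 2 = (1.428e+07 + 2.815e+08) / 2 ≈ 1.479e+08 m = 147.9 Mm.
(b) e = (rₐ − rₚ) / (rₐ + rₚ) = (2.815e+08 − 1.428e+07) / (2.815e+08 + 1.428e+07) ≈ 0.9034.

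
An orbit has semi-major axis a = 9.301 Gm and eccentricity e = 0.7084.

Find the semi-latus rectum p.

Convert to SI: a = 9.301 Gm = 9.301e+09 m.
p = a (1 − e²).
p = 9.301e+09 · (1 − (0.7084)²) = 9.301e+09 · 0.498169 ≈ 4.633e+09 m = 4.633 Gm.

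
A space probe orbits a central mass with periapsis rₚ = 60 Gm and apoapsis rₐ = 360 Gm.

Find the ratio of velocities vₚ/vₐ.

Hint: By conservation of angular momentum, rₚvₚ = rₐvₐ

Convert to SI: rₚ = 60 Gm = 6e+10 m; rₐ = 360 Gm = 3.6e+11 m.
Conservation of angular momentum gives rₚvₚ = rₐvₐ, so vₚ/vₐ = rₐ/rₚ.
vₚ/vₐ = 3.6e+11 / 6e+10 ≈ 6.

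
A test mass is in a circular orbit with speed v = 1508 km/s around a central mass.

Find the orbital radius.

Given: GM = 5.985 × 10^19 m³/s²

Convert to SI: v = 1508 km/s = 1.508e+06 m/s.
For a circular orbit, v² = GM / r, so r = GM / v².
r = 5.985e+19 / (1.508e+06)² m ≈ 2.632e+07 m = 26.32 Mm.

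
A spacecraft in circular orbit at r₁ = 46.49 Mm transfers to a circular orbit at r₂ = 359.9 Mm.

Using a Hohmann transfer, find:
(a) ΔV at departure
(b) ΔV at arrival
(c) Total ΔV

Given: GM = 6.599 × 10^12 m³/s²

Convert to SI: r₁ = 46.49 Mm = 4.649e+07 m; r₂ = 359.9 Mm = 3.599e+08 m.
Transfer semi-major axis: a_t = (r₁ + r₂)/2 = (4.649e+07 + 3.599e+08)/2 = 2.03195e+08 m.
Circular speeds: v₁ = √(GM/r₁) = 376.755 m/s, v₂ = √(GM/r₂) = 135.409 m/s.
Transfer speeds (vis-viva v² = GM(2/r − 1/a_t)): v₁ᵗ = 501.411 m/s, v₂ᵗ = 64.7696 m/s.
(a) ΔV₁ = |v₁ᵗ − v₁| ≈ 124.7 m/s = 124.7 m/s.
(b) ΔV₂ = |v₂ − v₂ᵗ| ≈ 70.64 m/s = 70.64 m/s.
(c) ΔV_total = ΔV₁ + ΔV₂ ≈ 195.3 m/s = 195.3 m/s.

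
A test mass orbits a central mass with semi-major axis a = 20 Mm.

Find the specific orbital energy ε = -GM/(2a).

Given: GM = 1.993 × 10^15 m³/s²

Convert to SI: a = 20 Mm = 2e+07 m.
ε = −GM / (2a).
ε = −1.993e+15 / (2 · 2e+07) J/kg ≈ -4.982e+07 J/kg = -49.83 MJ/kg.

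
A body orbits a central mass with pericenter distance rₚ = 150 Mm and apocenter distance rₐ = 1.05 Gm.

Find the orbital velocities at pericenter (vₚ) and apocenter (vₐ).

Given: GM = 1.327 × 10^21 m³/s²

Convert to SI: rₚ = 150 Mm = 1.5e+08 m; rₐ = 1.05 Gm = 1.05e+09 m.
Use the vis-viva equation v² = GM(2/r − 1/a) with a = (rₚ + rₐ)/2 = (1.5e+08 + 1.05e+09)/2 = 6e+08 m.
vₚ = √(GM · (2/rₚ − 1/a)) = √(1.327e+21 · (2/1.5e+08 − 1/6e+08)) m/s ≈ 3.935e+06 m/s = 3935 km/s.
vₐ = √(GM · (2/rₐ − 1/a)) = √(1.327e+21 · (2/1.05e+09 − 1/6e+08)) m/s ≈ 5.621e+05 m/s = 562.1 km/s.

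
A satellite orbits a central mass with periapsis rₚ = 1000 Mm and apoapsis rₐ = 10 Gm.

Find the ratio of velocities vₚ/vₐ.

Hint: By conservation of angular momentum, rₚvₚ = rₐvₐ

Convert to SI: rₚ = 1000 Mm = 1e+09 m; rₐ = 10 Gm = 1e+10 m.
Conservation of angular momentum gives rₚvₚ = rₐvₐ, so vₚ/vₐ = rₐ/rₚ.
vₚ/vₐ = 1e+10 / 1e+09 ≈ 10.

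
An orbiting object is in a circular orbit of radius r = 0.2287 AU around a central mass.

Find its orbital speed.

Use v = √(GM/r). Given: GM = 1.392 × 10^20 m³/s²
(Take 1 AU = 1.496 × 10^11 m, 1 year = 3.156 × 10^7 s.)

Convert to SI: r = 0.2287 AU = 3.42135e+10 m.
For a circular orbit, gravity supplies the centripetal force, so v = √(GM / r).
v = √(1.392e+20 / 3.42135e+10) m/s ≈ 6.379e+04 m/s = 13.46 AU/year.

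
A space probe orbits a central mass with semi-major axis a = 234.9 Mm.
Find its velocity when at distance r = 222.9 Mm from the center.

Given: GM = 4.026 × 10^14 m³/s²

Convert to SI: a = 234.9 Mm = 2.349e+08 m; r = 222.9 Mm = 2.229e+08 m.
Vis-viva: v = √(GM · (2/r − 1/a)).
2/r − 1/a = 2/2.229e+08 − 1/2.349e+08 = 4.7155e-09 m⁻¹.
v = √(4.026e+14 · 4.7155e-09) m/s ≈ 1378 m/s = 1.378 km/s.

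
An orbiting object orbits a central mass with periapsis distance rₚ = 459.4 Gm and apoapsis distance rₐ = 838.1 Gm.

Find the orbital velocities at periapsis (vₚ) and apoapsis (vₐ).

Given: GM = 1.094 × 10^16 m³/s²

Convert to SI: rₚ = 459.4 Gm = 4.594e+11 m; rₐ = 838.1 Gm = 8.381e+11 m.
Use the vis-viva equation v² = GM(2/r − 1/a) with a = (rₚ + rₐ)/2 = (4.594e+11 + 8.381e+11)/2 = 6.4875e+11 m.
vₚ = √(GM · (2/rₚ − 1/a)) = √(1.094e+16 · (2/4.594e+11 − 1/6.4875e+11)) m/s ≈ 175.4 m/s = 175.4 m/s.
vₐ = √(GM · (2/rₐ − 1/a)) = √(1.094e+16 · (2/8.381e+11 − 1/6.4875e+11)) m/s ≈ 96.14 m/s = 96.14 m/s.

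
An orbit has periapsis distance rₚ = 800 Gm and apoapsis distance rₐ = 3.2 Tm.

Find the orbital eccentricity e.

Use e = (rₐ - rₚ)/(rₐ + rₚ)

Convert to SI: rₚ = 800 Gm = 8e+11 m; rₐ = 3.2 Tm = 3.2e+12 m.
e = (rₐ − rₚ) / (rₐ + rₚ).
e = (3.2e+12 − 8e+11) / (3.2e+12 + 8e+11) = 2.4e+12 / 4e+12 ≈ 0.6.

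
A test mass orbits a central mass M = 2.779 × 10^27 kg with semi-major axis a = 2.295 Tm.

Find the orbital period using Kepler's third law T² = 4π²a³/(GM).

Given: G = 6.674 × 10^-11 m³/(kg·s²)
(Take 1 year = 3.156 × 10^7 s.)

Convert to SI: a = 2.295 Tm = 2.295e+12 m.
GM = G · M = 6.674e-11 · 2.779e+27 = 1.8547e+17 m³/s².
Kepler's third law: T = 2π √(a³ / GM).
Substituting a = 2.295e+12 m and GM = 1.8547e+17 m³/s²:
T = 2π √((2.295e+12)³ / 1.8547e+17) s
T ≈ 5.072e+10 s = 1607 years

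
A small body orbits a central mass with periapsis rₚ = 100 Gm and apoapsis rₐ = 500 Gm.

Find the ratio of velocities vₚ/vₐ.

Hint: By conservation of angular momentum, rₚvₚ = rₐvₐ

Convert to SI: rₚ = 100 Gm = 1e+11 m; rₐ = 500 Gm = 5e+11 m.
Conservation of angular momentum gives rₚvₚ = rₐvₐ, so vₚ/vₐ = rₐ/rₚ.
vₚ/vₐ = 5e+11 / 1e+11 ≈ 5.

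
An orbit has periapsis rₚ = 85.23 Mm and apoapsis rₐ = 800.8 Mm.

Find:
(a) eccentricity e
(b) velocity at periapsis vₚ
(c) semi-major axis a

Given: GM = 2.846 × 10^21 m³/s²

Convert to SI: rₚ = 85.23 Mm = 8.523e+07 m; rₐ = 800.8 Mm = 8.008e+08 m.
(a) e = (rₐ − rₚ)/(rₐ + rₚ) = (8.008e+08 − 8.523e+07)/(8.008e+08 + 8.523e+07) ≈ 0.8076
(b) With a = (rₚ + rₐ)/2 = 4.43015e+08 m, vₚ = √(GM (2/rₚ − 1/a)) = √(2.846e+21 · (2/8.523e+07 − 1/4.43015e+08)) m/s ≈ 7.769e+06 m/s
(c) a = (rₚ + rₐ)/2 = (8.523e+07 + 8.008e+08)/2 ≈ 4.43e+08 m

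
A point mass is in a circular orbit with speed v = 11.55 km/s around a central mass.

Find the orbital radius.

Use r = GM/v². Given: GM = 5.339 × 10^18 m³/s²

Convert to SI: v = 11.55 km/s = 11550 m/s.
For a circular orbit, v² = GM / r, so r = GM / v².
r = 5.339e+18 / (11550)² m ≈ 4.002e+10 m = 40.02 Gm.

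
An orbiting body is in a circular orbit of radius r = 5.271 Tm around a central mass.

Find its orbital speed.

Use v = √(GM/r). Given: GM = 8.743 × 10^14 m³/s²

Convert to SI: r = 5.271 Tm = 5.271e+12 m.
For a circular orbit, gravity supplies the centripetal force, so v = √(GM / r).
v = √(8.743e+14 / 5.271e+12) m/s ≈ 12.88 m/s = 12.88 m/s.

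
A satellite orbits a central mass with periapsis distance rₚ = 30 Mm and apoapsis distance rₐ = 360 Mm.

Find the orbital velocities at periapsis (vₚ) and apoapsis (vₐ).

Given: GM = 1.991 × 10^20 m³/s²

Convert to SI: rₚ = 30 Mm = 3e+07 m; rₐ = 360 Mm = 3.6e+08 m.
Use the vis-viva equation v² = GM(2/r − 1/a) with a = (rₚ + rₐ)/2 = (3e+07 + 3.6e+08)/2 = 1.95e+08 m.
vₚ = √(GM · (2/rₚ − 1/a)) = √(1.991e+20 · (2/3e+07 − 1/1.95e+08)) m/s ≈ 3.5e+06 m/s = 3500 km/s.
vₐ = √(GM · (2/rₐ − 1/a)) = √(1.991e+20 · (2/3.6e+08 − 1/1.95e+08)) m/s ≈ 2.917e+05 m/s = 291.7 km/s.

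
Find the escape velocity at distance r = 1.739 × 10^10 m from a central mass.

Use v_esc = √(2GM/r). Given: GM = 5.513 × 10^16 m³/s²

Escape velocity comes from setting total energy to zero: ½v² − GM/r = 0 ⇒ v_esc = √(2GM / r).
v_esc = √(2 · 5.513e+16 / 1.739e+10) m/s ≈ 2518 m/s = 2.518 km/s.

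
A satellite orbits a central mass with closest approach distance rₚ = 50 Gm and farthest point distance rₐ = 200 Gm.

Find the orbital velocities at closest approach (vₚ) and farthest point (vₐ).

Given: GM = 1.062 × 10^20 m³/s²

Convert to SI: rₚ = 50 Gm = 5e+10 m; rₐ = 200 Gm = 2e+11 m.
Use the vis-viva equation v² = GM(2/r − 1/a) with a = (rₚ + rₐ)/2 = (5e+10 + 2e+11)/2 = 1.25e+11 m.
vₚ = √(GM · (2/rₚ − 1/a)) = √(1.062e+20 · (2/5e+10 − 1/1.25e+11)) m/s ≈ 5.83e+04 m/s = 58.3 km/s.
vₐ = √(GM · (2/rₐ − 1/a)) = √(1.062e+20 · (2/2e+11 − 1/1.25e+11)) m/s ≈ 1.457e+04 m/s = 14.57 km/s.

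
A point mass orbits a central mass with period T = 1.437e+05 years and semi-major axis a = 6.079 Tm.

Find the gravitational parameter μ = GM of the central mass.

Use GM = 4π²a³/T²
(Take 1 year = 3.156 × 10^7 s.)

Convert to SI: T = 1.437e+05 years = 4.53517e+12 s; a = 6.079 Tm = 6.079e+12 m.
GM = 4π² · a³ / T².
GM = 4π² · (6.079e+12)³ / (4.53517e+12)² m³/s² ≈ 4.312e+14 m³/s² = 4.312 × 10^14 m³/s².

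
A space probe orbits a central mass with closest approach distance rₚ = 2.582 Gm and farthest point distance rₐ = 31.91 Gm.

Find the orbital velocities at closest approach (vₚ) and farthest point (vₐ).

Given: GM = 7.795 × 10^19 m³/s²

Convert to SI: rₚ = 2.582 Gm = 2.582e+09 m; rₐ = 31.91 Gm = 3.191e+10 m.
Use the vis-viva equation v² = GM(2/r − 1/a) with a = (rₚ + rₐ)/2 = (2.582e+09 + 3.191e+10)/2 = 1.7246e+10 m.
vₚ = √(GM · (2/rₚ − 1/a)) = √(7.795e+19 · (2/2.582e+09 − 1/1.7246e+10)) m/s ≈ 2.363e+05 m/s = 236.3 km/s.
vₐ = √(GM · (2/rₐ − 1/a)) = √(7.795e+19 · (2/3.191e+10 − 1/1.7246e+10)) m/s ≈ 1.912e+04 m/s = 19.12 km/s.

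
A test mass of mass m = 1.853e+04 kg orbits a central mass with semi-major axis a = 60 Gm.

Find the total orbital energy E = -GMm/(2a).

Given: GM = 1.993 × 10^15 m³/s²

Convert to SI: a = 60 Gm = 6e+10 m.
E = −GMm / (2a).
E = −1.993e+15 · 1.853e+04 / (2 · 6e+10) J ≈ -3.078e+08 J = -307.8 MJ.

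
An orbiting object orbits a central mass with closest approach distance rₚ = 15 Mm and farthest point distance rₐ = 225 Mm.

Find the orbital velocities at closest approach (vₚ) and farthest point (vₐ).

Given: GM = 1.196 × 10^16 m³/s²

Convert to SI: rₚ = 15 Mm = 1.5e+07 m; rₐ = 225 Mm = 2.25e+08 m.
Use the vis-viva equation v² = GM(2/r − 1/a) with a = (rₚ + rₐ)/2 = (1.5e+07 + 2.25e+08)/2 = 1.2e+08 m.
vₚ = √(GM · (2/rₚ − 1/a)) = √(1.196e+16 · (2/1.5e+07 − 1/1.2e+08)) m/s ≈ 3.867e+04 m/s = 38.67 km/s.
vₐ = √(GM · (2/rₐ − 1/a)) = √(1.196e+16 · (2/2.25e+08 − 1/1.2e+08)) m/s ≈ 2578 m/s = 2.578 km/s.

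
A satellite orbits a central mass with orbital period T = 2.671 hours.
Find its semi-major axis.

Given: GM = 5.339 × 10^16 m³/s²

Convert to SI: T = 2.671 hours = 9615.6 s.
Invert Kepler's third law: a = (GM · T² / (4π²))^(1/3).
Substituting T = 9615.6 s and GM = 5.339e+16 m³/s²:
a = (5.339e+16 · (9615.6)² / (4π²))^(1/3) m
a ≈ 5.001e+07 m = 50.01 Mm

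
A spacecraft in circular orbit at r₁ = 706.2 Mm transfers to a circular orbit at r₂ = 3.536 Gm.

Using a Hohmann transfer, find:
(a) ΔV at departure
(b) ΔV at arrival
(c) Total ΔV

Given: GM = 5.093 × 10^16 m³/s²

Convert to SI: r₁ = 706.2 Mm = 7.062e+08 m; r₂ = 3.536 Gm = 3.536e+09 m.
Transfer semi-major axis: a_t = (r₁ + r₂)/2 = (7.062e+08 + 3.536e+09)/2 = 2.1211e+09 m.
Circular speeds: v₁ = √(GM/r₁) = 8492.25 m/s, v₂ = √(GM/r₂) = 3795.17 m/s.
Transfer speeds (vis-viva v² = GM(2/r − 1/a_t)): v₁ᵗ = 10964.7 m/s, v₂ᵗ = 2189.85 m/s.
(a) ΔV₁ = |v₁ᵗ − v₁| ≈ 2472 m/s = 2.472 km/s.
(b) ΔV₂ = |v₂ − v₂ᵗ| ≈ 1605 m/s = 1.605 km/s.
(c) ΔV_total = ΔV₁ + ΔV₂ ≈ 4078 m/s = 4.078 km/s.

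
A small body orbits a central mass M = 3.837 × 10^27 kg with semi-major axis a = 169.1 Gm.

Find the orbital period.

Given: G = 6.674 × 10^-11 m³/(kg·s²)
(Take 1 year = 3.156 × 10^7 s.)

Convert to SI: a = 169.1 Gm = 1.691e+11 m.
GM = G · M = 6.674e-11 · 3.837e+27 = 2.56081e+17 m³/s².
Kepler's third law: T = 2π √(a³ / GM).
Substituting a = 1.691e+11 m and GM = 2.56081e+17 m³/s²:
T = 2π √((1.691e+11)³ / 2.56081e+17) s
T ≈ 8.634e+08 s = 27.36 years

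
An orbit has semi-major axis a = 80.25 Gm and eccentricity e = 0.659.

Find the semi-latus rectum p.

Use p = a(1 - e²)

Convert to SI: a = 80.25 Gm = 8.025e+10 m.
p = a (1 − e²).
p = 8.025e+10 · (1 − (0.659)²) = 8.025e+10 · 0.565719 ≈ 4.54e+10 m = 45.4 Gm.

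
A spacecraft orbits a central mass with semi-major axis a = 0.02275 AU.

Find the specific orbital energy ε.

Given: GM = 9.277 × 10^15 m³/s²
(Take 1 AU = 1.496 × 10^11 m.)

Convert to SI: a = 0.02275 AU = 3.4034e+09 m.
ε = −GM / (2a).
ε = −9.277e+15 / (2 · 3.4034e+09) J/kg ≈ -1.363e+06 J/kg = -1.363 MJ/kg.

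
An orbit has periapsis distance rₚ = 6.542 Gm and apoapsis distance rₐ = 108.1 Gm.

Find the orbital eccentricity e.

Convert to SI: rₚ = 6.542 Gm = 6.542e+09 m; rₐ = 108.1 Gm = 1.081e+11 m.
e = (rₐ − rₚ) / (rₐ + rₚ).
e = (1.081e+11 − 6.542e+09) / (1.081e+11 + 6.542e+09) = 1.01558e+11 / 1.14642e+11 ≈ 0.8859.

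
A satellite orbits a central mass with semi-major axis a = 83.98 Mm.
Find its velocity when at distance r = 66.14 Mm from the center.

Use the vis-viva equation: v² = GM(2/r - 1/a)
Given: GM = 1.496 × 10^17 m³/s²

Convert to SI: a = 83.98 Mm = 8.398e+07 m; r = 66.14 Mm = 6.614e+07 m.
Vis-viva: v = √(GM · (2/r − 1/a)).
2/r − 1/a = 2/6.614e+07 − 1/8.398e+07 = 1.83313e-08 m⁻¹.
v = √(1.496e+17 · 1.83313e-08) m/s ≈ 5.237e+04 m/s = 52.37 km/s.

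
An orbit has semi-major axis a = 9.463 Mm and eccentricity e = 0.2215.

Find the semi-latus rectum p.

Convert to SI: a = 9.463 Mm = 9.463e+06 m.
p = a (1 − e²).
p = 9.463e+06 · (1 − (0.2215)²) = 9.463e+06 · 0.950938 ≈ 8.999e+06 m = 8.999 Mm.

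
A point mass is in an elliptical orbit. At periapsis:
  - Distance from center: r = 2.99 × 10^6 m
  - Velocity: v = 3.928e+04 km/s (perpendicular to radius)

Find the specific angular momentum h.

Convert to SI: v = 3.928e+04 km/s = 3.928e+07 m/s.
With v perpendicular to r, h = r · v.
h = 2.99e+06 · 3.928e+07 m²/s ≈ 1.174e+14 m²/s.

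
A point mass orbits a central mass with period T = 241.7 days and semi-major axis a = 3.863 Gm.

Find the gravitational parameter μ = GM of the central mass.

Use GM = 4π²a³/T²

Convert to SI: T = 241.7 days = 2.08829e+07 s; a = 3.863 Gm = 3.863e+09 m.
GM = 4π² · a³ / T².
GM = 4π² · (3.863e+09)³ / (2.08829e+07)² m³/s² ≈ 5.219e+15 m³/s² = 5.219 × 10^15 m³/s².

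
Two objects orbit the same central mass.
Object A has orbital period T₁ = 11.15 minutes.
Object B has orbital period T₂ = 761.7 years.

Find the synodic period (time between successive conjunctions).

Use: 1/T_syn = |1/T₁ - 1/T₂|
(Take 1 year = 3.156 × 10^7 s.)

Convert to SI: T₁ = 11.15 minutes = 669 s; T₂ = 761.7 years = 2.40393e+10 s.
T_syn = |T₁ · T₂ / (T₁ − T₂)|.
T_syn = |669 · 2.40393e+10 / (669 − 2.40393e+10)| s ≈ 669 s = 11.15 minutes.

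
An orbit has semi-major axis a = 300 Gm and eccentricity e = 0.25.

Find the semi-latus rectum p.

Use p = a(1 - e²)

Convert to SI: a = 300 Gm = 3e+11 m.
p = a (1 − e²).
p = 3e+11 · (1 − (0.25)²) = 3e+11 · 0.9375 ≈ 2.812e+11 m = 281.2 Gm.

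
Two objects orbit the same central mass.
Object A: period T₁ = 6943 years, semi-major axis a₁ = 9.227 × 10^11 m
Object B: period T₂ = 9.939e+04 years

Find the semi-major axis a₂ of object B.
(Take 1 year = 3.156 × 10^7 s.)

Convert to SI: T₁ = 6943 years = 2.19121e+11 s; T₂ = 9.939e+04 years = 3.13675e+12 s.
Kepler's third law: (T₁/T₂)² = (a₁/a₂)³ ⇒ a₂ = a₁ · (T₂/T₁)^(2/3).
T₂/T₁ = 3.13675e+12 / 2.19121e+11 = 14.3151.
a₂ = 9.227e+11 · (14.3151)^(2/3) m ≈ 5.44e+12 m = 5.44 × 10^12 m.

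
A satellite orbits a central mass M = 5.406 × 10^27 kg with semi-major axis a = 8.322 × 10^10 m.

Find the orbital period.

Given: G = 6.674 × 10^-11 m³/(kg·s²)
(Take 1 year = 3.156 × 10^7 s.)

GM = G · M = 6.674e-11 · 5.406e+27 = 3.60796e+17 m³/s².
Kepler's third law: T = 2π √(a³ / GM).
Substituting a = 8.322e+10 m and GM = 3.60796e+17 m³/s²:
T = 2π √((8.322e+10)³ / 3.60796e+17) s
T ≈ 2.511e+08 s = 7.957 years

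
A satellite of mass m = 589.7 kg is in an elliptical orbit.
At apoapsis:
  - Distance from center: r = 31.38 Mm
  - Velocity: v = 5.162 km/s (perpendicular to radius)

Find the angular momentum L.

Convert to SI: r = 31.38 Mm = 3.138e+07 m; v = 5.162 km/s = 5162 m/s.
Since v is perpendicular to r, L = m · v · r.
L = 589.7 · 5162 · 3.138e+07 kg·m²/s ≈ 9.552e+13 kg·m²/s.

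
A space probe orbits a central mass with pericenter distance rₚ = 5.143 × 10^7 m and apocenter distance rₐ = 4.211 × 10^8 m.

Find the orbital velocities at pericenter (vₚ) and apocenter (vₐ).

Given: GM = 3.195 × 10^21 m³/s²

Use the vis-viva equation v² = GM(2/r − 1/a) with a = (rₚ + rₐ)/2 = (5.143e+07 + 4.211e+08)/2 = 2.36265e+08 m.
vₚ = √(GM · (2/rₚ − 1/a)) = √(3.195e+21 · (2/5.143e+07 − 1/2.36265e+08)) m/s ≈ 1.052e+07 m/s = 1.052e+04 km/s.
vₐ = √(GM · (2/rₐ − 1/a)) = √(3.195e+21 · (2/4.211e+08 − 1/2.36265e+08)) m/s ≈ 1.285e+06 m/s = 1285 km/s.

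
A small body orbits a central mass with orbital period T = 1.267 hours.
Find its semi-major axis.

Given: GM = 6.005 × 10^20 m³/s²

Convert to SI: T = 1.267 hours = 4561.2 s.
Invert Kepler's third law: a = (GM · T² / (4π²))^(1/3).
Substituting T = 4561.2 s and GM = 6.005e+20 m³/s²:
a = (6.005e+20 · (4561.2)² / (4π²))^(1/3) m
a ≈ 6.815e+08 m = 681.5 Mm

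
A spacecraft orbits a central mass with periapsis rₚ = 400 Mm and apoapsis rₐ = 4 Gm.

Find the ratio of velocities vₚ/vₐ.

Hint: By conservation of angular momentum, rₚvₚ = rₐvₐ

Convert to SI: rₚ = 400 Mm = 4e+08 m; rₐ = 4 Gm = 4e+09 m.
Conservation of angular momentum gives rₚvₚ = rₐvₐ, so vₚ/vₐ = rₐ/rₚ.
vₚ/vₐ = 4e+09 / 4e+08 ≈ 10.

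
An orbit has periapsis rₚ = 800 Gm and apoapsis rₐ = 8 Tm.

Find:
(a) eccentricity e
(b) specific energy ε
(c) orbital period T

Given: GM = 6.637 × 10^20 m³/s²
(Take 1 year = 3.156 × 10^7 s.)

Convert to SI: rₚ = 800 Gm = 8e+11 m; rₐ = 8 Tm = 8e+12 m.
(a) e = (rₐ − rₚ)/(rₐ + rₚ) = (8e+12 − 8e+11)/(8e+12 + 8e+11) ≈ 0.8182
(b) With a = (rₚ + rₐ)/2 = 4.4e+12 m, ε = −GM/(2a) = −6.637e+20/(2 · 4.4e+12) J/kg ≈ -7.542e+07 J/kg
(c) With a = (rₚ + rₐ)/2 = 4.4e+12 m, T = 2π √(a³/GM) = 2π √((4.4e+12)³/6.637e+20) s ≈ 2.251e+09 s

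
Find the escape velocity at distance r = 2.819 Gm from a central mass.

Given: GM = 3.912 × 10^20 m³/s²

Convert to SI: r = 2.819 Gm = 2.819e+09 m.
Escape velocity comes from setting total energy to zero: ½v² − GM/r = 0 ⇒ v_esc = √(2GM / r).
v_esc = √(2 · 3.912e+20 / 2.819e+09) m/s ≈ 5.268e+05 m/s = 526.8 km/s.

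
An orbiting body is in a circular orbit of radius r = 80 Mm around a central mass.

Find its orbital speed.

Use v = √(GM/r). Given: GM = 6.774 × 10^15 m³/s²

Convert to SI: r = 80 Mm = 8e+07 m.
For a circular orbit, gravity supplies the centripetal force, so v = √(GM / r).
v = √(6.774e+15 / 8e+07) m/s ≈ 9202 m/s = 9.202 km/s.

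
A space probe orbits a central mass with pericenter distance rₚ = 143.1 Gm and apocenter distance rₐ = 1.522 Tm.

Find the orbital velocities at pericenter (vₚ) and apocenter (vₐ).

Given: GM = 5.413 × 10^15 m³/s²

Convert to SI: rₚ = 143.1 Gm = 1.431e+11 m; rₐ = 1.522 Tm = 1.522e+12 m.
Use the vis-viva equation v² = GM(2/r − 1/a) with a = (rₚ + rₐ)/2 = (1.431e+11 + 1.522e+12)/2 = 8.3255e+11 m.
vₚ = √(GM · (2/rₚ − 1/a)) = √(5.413e+15 · (2/1.431e+11 − 1/8.3255e+11)) m/s ≈ 263 m/s = 263 m/s.
vₐ = √(GM · (2/rₐ − 1/a)) = √(5.413e+15 · (2/1.522e+12 − 1/8.3255e+11)) m/s ≈ 24.72 m/s = 24.72 m/s.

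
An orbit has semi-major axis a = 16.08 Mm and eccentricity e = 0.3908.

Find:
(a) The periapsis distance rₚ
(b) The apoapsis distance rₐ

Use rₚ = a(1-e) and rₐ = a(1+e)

Convert to SI: a = 16.08 Mm = 1.608e+07 m.
(a) rₚ = a(1 − e) = 1.608e+07 · (1 − 0.3908) = 1.608e+07 · 0.6092 ≈ 9.796e+06 m = 9.796 Mm.
(b) rₐ = a(1 + e) = 1.608e+07 · (1 + 0.3908) = 1.608e+07 · 1.3908 ≈ 2.236e+07 m = 22.36 Mm.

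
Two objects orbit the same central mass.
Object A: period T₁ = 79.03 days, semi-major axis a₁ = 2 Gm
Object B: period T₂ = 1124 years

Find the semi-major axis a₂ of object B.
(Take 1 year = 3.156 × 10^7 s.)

Convert to SI: T₁ = 79.03 days = 6.82819e+06 s; a₁ = 2 Gm = 2e+09 m; T₂ = 1124 years = 3.54734e+10 s.
Kepler's third law: (T₁/T₂)² = (a₁/a₂)³ ⇒ a₂ = a₁ · (T₂/T₁)^(2/3).
T₂/T₁ = 3.54734e+10 / 6.82819e+06 = 5195.14.
a₂ = 2e+09 · (5195.14)^(2/3) m ≈ 5.999e+11 m = 599.9 Gm.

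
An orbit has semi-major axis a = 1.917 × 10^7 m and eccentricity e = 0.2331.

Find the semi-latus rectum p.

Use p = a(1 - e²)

p = a (1 − e²).
p = 1.917e+07 · (1 − (0.2331)²) = 1.917e+07 · 0.945664 ≈ 1.813e+07 m = 1.813 × 10^7 m.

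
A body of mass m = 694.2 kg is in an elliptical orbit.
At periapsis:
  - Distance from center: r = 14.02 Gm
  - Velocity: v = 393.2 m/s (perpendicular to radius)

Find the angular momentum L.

Convert to SI: r = 14.02 Gm = 1.402e+10 m.
Since v is perpendicular to r, L = m · v · r.
L = 694.2 · 393.2 · 1.402e+10 kg·m²/s ≈ 3.827e+15 kg·m²/s.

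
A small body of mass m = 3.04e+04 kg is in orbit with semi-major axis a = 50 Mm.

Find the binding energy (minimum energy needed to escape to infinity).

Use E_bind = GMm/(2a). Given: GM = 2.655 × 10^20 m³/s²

Convert to SI: a = 50 Mm = 5e+07 m.
Total orbital energy is E = −GMm/(2a); binding energy is E_bind = −E = GMm/(2a).
E_bind = 2.655e+20 · 3.04e+04 / (2 · 5e+07) J ≈ 8.071e+16 J = 80.71 PJ.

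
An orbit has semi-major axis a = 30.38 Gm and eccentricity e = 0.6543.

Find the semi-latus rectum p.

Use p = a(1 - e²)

Convert to SI: a = 30.38 Gm = 3.038e+10 m.
p = a (1 − e²).
p = 3.038e+10 · (1 − (0.6543)²) = 3.038e+10 · 0.571892 ≈ 1.737e+10 m = 17.37 Gm.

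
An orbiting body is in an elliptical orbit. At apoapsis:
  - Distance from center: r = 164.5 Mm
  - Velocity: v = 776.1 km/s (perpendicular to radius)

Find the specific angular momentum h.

Convert to SI: r = 164.5 Mm = 1.645e+08 m; v = 776.1 km/s = 776100 m/s.
With v perpendicular to r, h = r · v.
h = 1.645e+08 · 776100 m²/s ≈ 1.277e+14 m²/s.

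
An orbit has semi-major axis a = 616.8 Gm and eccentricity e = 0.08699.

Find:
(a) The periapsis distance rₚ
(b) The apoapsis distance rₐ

Convert to SI: a = 616.8 Gm = 6.168e+11 m.
(a) rₚ = a(1 − e) = 6.168e+11 · (1 − 0.08699) = 6.168e+11 · 0.91301 ≈ 5.631e+11 m = 563.1 Gm.
(b) rₐ = a(1 + e) = 6.168e+11 · (1 + 0.08699) = 6.168e+11 · 1.08699 ≈ 6.705e+11 m = 670.5 Gm.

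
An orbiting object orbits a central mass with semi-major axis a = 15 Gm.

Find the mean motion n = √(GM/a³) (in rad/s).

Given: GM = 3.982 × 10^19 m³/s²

Convert to SI: a = 15 Gm = 1.5e+10 m.
n = √(GM / a³).
n = √(3.982e+19 / (1.5e+10)³) rad/s ≈ 3.435e-06 rad/s.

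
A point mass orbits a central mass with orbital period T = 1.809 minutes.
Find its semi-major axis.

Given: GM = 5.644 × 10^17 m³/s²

Convert to SI: T = 1.809 minutes = 108.54 s.
Invert Kepler's third law: a = (GM · T² / (4π²))^(1/3).
Substituting T = 108.54 s and GM = 5.644e+17 m³/s²:
a = (5.644e+17 · (108.54)² / (4π²))^(1/3) m
a ≈ 5.522e+06 m = 5.522 Mm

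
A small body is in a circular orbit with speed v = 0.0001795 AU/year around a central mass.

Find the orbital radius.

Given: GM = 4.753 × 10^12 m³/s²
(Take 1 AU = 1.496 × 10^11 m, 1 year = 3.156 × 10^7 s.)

Convert to SI: v = 0.0001795 AU/year = 0.850862 m/s.
For a circular orbit, v² = GM / r, so r = GM / v².
r = 4.753e+12 / (0.850862)² m ≈ 6.565e+12 m = 43.89 AU.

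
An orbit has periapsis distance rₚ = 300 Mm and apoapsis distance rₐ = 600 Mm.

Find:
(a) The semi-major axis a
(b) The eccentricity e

Convert to SI: rₚ = 300 Mm = 3e+08 m; rₐ = 600 Mm = 6e+08 m.
(a) a = (rₚ + rₐ) / 2 = (3e+08 + 6e+08) / 2 ≈ 4.5e+08 m = 450 Mm.
(b) e = (rₐ − rₚ) / (rₐ + rₚ) = (6e+08 − 3e+08) / (6e+08 + 3e+08) ≈ 0.3333.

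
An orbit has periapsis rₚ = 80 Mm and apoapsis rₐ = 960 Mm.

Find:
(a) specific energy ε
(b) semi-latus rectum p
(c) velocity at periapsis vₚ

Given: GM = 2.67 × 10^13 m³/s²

Convert to SI: rₚ = 80 Mm = 8e+07 m; rₐ = 960 Mm = 9.6e+08 m.
(a) With a = (rₚ + rₐ)/2 = 5.2e+08 m, ε = −GM/(2a) = −2.67e+13/(2 · 5.2e+08) J/kg ≈ -2.567e+04 J/kg
(b) From a = (rₚ + rₐ)/2 = 5.2e+08 m and e = (rₐ − rₚ)/(rₐ + rₚ) = 0.846154, p = a(1 − e²) = 5.2e+08 · (1 − (0.846154)²) ≈ 1.477e+08 m
(c) With a = (rₚ + rₐ)/2 = 5.2e+08 m, vₚ = √(GM (2/rₚ − 1/a)) = √(2.67e+13 · (2/8e+07 − 1/5.2e+08)) m/s ≈ 785 m/s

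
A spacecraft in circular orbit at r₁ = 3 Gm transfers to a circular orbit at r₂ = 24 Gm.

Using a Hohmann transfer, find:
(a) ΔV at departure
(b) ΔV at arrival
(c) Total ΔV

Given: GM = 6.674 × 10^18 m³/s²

Convert to SI: r₁ = 3 Gm = 3e+09 m; r₂ = 24 Gm = 2.4e+10 m.
Transfer semi-major axis: a_t = (r₁ + r₂)/2 = (3e+09 + 2.4e+10)/2 = 1.35e+10 m.
Circular speeds: v₁ = √(GM/r₁) = 47166.4 m/s, v₂ = √(GM/r₂) = 16675.8 m/s.
Transfer speeds (vis-viva v² = GM(2/r − 1/a_t)): v₁ᵗ = 62888.5 m/s, v₂ᵗ = 7861.06 m/s.
(a) ΔV₁ = |v₁ᵗ − v₁| ≈ 1.572e+04 m/s = 15.72 km/s.
(b) ΔV₂ = |v₂ − v₂ᵗ| ≈ 8815 m/s = 8.815 km/s.
(c) ΔV_total = ΔV₁ + ΔV₂ ≈ 2.454e+04 m/s = 24.54 km/s.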